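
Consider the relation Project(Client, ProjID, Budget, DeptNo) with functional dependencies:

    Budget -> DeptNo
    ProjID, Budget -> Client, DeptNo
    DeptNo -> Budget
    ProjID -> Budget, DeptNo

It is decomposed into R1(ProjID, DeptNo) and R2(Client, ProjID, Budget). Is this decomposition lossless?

Yes

Common attributes: R1 ∩ R2 = {ProjID}.
Closure of {ProjID}: ProjID → Budget, DeptNo applies, adding Budget, DeptNo; ProjID, Budget → Client, DeptNo applies, adding Client. So (ProjID)⁺ = {Client, ProjID, Budget, DeptNo}.
This closure contains every attribute of R1, so R1 ∩ R2 → R1. The join is lossless.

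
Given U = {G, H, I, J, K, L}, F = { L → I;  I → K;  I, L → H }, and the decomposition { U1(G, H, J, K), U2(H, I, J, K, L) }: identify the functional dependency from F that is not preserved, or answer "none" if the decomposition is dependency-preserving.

L → I lies within U2.
I → K lies within U2.
I, L → H lies within U2.
Every dependency is enforceable on the fragments, so the decomposition is dependency-preserving.

none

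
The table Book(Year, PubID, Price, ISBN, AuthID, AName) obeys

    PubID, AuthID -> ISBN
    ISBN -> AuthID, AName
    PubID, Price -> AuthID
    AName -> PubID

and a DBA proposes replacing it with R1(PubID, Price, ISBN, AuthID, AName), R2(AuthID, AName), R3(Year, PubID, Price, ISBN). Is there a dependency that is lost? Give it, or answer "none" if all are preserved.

PubID, AuthID → ISBN lies within R1.
ISBN → AuthID, AName lies within R1.
PubID, Price → AuthID lies within R1.
AName → PubID lies within R1.
Every dependency is enforceable on the fragments, so the decomposition is dependency-preserving.

none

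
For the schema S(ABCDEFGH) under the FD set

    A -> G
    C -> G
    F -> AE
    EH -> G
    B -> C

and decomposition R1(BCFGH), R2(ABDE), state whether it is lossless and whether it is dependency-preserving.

lossy and not dependency-preserving

Lossless test: (B)⁺ = {BCG}, which is a superkey of neither fragment — lossy.
Dependency preservation: the restricted closure of {A} across the fragments never reaches {G}, so A → G cannot be enforced without a join — not preserved.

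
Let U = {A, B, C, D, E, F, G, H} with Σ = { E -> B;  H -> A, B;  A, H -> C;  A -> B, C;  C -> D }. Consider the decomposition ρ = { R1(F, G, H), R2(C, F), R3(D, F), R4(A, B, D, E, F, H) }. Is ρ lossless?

Chase test. Columns are A, B, C, D, E, F, G, H; row i has aⱼ where attribute j ∈ Ri, else bᵢⱼ.
Initial tableau (one row per fragment):
  row 1: b11 b12 b13 b14 b15 a6 a7 a8
  row 2: b21 b22 a3 b24 b25 a6 b27 b28
  row 3: b31 b32 b33 a4 b35 a6 b37 b38
  row 4: a1 a2 b43 a4 a5 a6 b47 a8
Rows 1 and 4 agree on H; apply H→A, B and equate their A, B entries.
Rows 1 and 4 agree on A, H; apply A, H→C and equate their C entries.
Rows 1 and 4 agree on C; apply C→D and equate their D entries.
No row becomes fully distinguished — the join is lossy.

No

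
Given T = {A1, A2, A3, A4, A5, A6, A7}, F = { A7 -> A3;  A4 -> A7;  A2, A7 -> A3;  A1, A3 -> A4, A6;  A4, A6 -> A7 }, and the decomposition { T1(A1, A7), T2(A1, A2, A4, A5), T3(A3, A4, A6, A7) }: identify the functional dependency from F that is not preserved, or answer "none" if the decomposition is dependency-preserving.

Check A1, A3 → A4, A6: no single fragment contains all of {A1, A3, A4, A6}, and the restricted closure of {A1, A3} across the fragments never reaches {A4, A6}.
A7 → A3 is preserved.
A4 → A7 is preserved.
A2, A7 → A3 is preserved.
A4, A6 → A7 is preserved.

A1, A3 -> A4, A6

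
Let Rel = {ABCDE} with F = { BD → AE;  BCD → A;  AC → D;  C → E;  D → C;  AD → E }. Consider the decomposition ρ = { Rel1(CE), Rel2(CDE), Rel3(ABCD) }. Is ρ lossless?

Yes

Chase test. Columns are ABCDE; row i has aⱼ where attribute j ∈ Reli, else bᵢⱼ.
Initial tableau (one row per fragment):
  row 1: b11 b12 a3 b14 a5
  row 2: b21 b22 a3 a4 a5
  row 3: a1 a2 a3 a4 b35
Rows 1 and 3 agree on C; apply C→E and equate their E entries.
Row 3 is now all distinguished symbols — the join is lossless.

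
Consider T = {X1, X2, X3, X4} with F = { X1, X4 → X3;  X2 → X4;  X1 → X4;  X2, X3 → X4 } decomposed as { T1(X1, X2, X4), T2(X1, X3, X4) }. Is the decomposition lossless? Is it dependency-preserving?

Lossless test: (X1, X4)⁺ = {X1, X3, X4}, which contains all of one fragment — lossless.
Dependency preservation: X2, X3 → X4 is not contained in any single fragment, but the restricted closure of its left-hand side across the fragments still reaches the right-hand side; the remaining FDs each lie inside some fragment. All dependencies are preserved.

lossless and dependency-preserving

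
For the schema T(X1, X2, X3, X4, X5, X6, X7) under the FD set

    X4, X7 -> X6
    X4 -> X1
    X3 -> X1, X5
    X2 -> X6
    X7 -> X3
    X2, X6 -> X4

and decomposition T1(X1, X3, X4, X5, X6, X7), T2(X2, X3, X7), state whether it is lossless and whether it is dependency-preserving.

lossy and not dependency-preserving

Lossless test: (X3, X7)⁺ = {X1, X3, X5, X7}, which is a superkey of neither fragment — lossy.
Dependency preservation: the restricted closure of {X2} across the fragments never reaches {X6}, so X2 → X6 cannot be enforced without a join — not preserved.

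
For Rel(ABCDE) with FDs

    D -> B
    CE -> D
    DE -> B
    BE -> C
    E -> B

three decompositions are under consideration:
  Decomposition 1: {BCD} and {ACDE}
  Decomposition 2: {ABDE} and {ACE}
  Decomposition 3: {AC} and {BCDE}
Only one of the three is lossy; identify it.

Decomposition 1: common = {CD}, closure = {BCD} → lossless.
Decomposition 2: common = {AE}, closure = {ABCDE} → lossless.
Decomposition 3: common = {C}, closure = {C} → lossy.

Decomposition 3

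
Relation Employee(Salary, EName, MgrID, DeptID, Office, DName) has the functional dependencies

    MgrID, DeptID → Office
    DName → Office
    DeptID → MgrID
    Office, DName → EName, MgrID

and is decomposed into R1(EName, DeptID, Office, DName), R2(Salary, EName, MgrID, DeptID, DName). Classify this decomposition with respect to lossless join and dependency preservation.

Lossless test: (EName, DeptID, DName)⁺ = {EName, MgrID, DeptID, Office, DName}, which contains all of one fragment — lossless.
Dependency preservation: MgrID, DeptID → Office; Office, DName → EName, MgrID are not contained in any single fragment, but the restricted closure of each left-hand side across the fragments still reaches the right-hand side; the remaining FDs each lie inside some fragment. All dependencies are preserved.

lossless and dependency-preserving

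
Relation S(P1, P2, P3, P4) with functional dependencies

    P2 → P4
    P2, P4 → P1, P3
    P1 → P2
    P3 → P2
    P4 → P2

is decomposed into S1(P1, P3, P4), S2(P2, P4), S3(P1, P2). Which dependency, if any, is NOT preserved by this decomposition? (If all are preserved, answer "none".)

P2 → P4 lies within S2.
P2, P4 → P1, P3: restricted closure across fragments reaches P1, P3.
P1 → P2 lies within S3.
P3 → P2: restricted closure across fragments reaches P2.
P4 → P2 lies within S2.
Every dependency is enforceable on the fragments, so the decomposition is dependency-preserving.

none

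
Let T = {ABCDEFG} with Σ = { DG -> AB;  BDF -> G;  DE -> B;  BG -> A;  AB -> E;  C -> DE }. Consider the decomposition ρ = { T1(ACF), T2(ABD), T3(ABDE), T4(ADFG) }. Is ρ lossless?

No

Chase test. Columns are ABCDEFG; row i has aⱼ where attribute j ∈ Ti, else bᵢⱼ.
Initial tableau (one row per fragment):
  row 1: a1 b12 a3 b14 b15 a6 b17
  row 2: a1 a2 b23 a4 b25 b26 b27
  row 3: a1 a2 b33 a4 a5 b36 b37
  row 4: a1 b42 b43 a4 b45 a6 a7
Rows 2 and 3 agree on AB; apply AB→E and equate their E entries.
No row becomes fully distinguished — the join is lossy.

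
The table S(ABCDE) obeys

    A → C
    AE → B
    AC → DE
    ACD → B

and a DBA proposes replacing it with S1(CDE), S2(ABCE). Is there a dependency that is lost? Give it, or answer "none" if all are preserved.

AC → DE

Check AC → DE: no single fragment contains all of {ACDE}, and the restricted closure of {AC} across the fragments never reaches {DE}.
A → C is preserved.
AE → B is preserved.
ACD → B is preserved.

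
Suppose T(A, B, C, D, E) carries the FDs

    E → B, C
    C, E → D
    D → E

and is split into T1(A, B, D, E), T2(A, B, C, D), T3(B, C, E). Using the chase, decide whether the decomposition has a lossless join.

Yes

Chase test. Columns are A, B, C, D, E; row i has aⱼ where attribute j ∈ Ti, else bᵢⱼ.
Initial tableau (one row per fragment):
  row 1: a1 a2 b13 a4 a5
  row 2: a1 a2 a3 a4 b25
  row 3: b31 a2 a3 b34 a5
Rows 1 and 3 agree on E; apply E→B, C and equate their B, C entries.
Rows 1 and 3 agree on C, E; apply C, E→D and equate their D entries.
Rows 1 and 2 agree on D; apply D→E and equate their E entries.
Row 1 is now all distinguished symbols — the join is lossless.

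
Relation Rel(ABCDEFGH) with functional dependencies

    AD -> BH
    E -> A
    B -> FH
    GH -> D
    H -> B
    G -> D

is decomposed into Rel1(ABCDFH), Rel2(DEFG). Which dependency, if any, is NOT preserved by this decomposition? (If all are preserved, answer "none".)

E -> A

Check E → A: no single fragment contains all of {AE}, and the restricted closure of {E} across the fragments never reaches {A}.
AD → BH is preserved.
B → FH is preserved.
GH → D is preserved.
H → B is preserved.
G → D is preserved.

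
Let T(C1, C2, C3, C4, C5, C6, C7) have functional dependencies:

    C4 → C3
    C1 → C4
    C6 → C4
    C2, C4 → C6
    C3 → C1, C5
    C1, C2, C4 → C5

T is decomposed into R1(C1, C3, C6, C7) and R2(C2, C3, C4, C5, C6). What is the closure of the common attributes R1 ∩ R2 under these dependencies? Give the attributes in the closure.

C1, C3, C4, C5, C6

R1 ∩ R2 = {C3, C6}.
C6 → C4 applies, adding C4
C3 → C1, C5 applies, adding C1, C5
Closure: {C1, C3, C4, C5, C6}.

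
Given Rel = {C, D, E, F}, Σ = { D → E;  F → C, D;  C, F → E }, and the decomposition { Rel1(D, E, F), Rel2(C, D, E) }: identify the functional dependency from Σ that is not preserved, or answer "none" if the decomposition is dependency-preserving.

F → C, D

Check F → C, D: no single fragment contains all of {C, D, F}, and the restricted closure of {F} across the fragments never reaches {C, D}.
D → E is preserved.
C, F → E is preserved.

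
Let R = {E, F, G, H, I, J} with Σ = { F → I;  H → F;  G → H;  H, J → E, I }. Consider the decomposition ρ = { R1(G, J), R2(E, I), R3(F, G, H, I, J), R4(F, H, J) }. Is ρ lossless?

Chase test. Columns are E, F, G, H, I, J; row i has aⱼ where attribute j ∈ Ri, else bᵢⱼ.
Initial tableau (one row per fragment):
  row 1: b11 b12 a3 b14 b15 a6
  row 2: a1 b22 b23 b24 a5 b26
  row 3: b31 a2 a3 a4 a5 a6
  row 4: b41 a2 b43 a4 b45 a6
Rows 3 and 4 agree on F; apply F→I and equate their I entries.
Rows 1 and 3 agree on G; apply G→H and equate their H entries.
Rows 1 and 3 agree on H, J; apply H, J→E, I and equate their E, I entries.
Rows 1 and 4 agree on H, J; apply H, J→E, I and equate their E, I entries.
Rows 1 and 3 agree on H; apply H→F and equate their F entries.
No row becomes fully distinguished — the join is lossy.

No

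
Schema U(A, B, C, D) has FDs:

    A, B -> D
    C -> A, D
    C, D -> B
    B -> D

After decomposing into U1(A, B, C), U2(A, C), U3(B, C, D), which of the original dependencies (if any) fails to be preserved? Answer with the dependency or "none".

A, B → D: restricted closure across fragments reaches D.
C → A, D: restricted closure across fragments reaches A, D.
C, D → B lies within U3.
B → D lies within U3.
Every dependency is enforceable on the fragments, so the decomposition is dependency-preserving.

none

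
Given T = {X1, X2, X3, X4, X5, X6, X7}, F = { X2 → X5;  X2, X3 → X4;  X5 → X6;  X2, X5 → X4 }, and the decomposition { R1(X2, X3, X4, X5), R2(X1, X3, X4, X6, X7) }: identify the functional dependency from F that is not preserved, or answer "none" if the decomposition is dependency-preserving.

X5 → X6

Check X5 → X6: no single fragment contains all of {X5, X6}, and the restricted closure of {X5} across the fragments never reaches {X6}.
X2 → X5 is preserved.
X2, X3 → X4 is preserved.
X2, X5 → X4 is preserved.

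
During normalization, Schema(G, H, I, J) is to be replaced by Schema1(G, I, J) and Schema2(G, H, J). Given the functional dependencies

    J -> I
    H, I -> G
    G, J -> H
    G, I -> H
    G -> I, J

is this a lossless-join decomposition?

Yes

Common attributes: Schema1 ∩ Schema2 = {G, J}.
Closure of {G, J}: J → I applies, adding I; G, J → H applies, adding H. So (G, J)⁺ = {G, H, I, J}.
This closure contains every attribute of Schema1, so Schema1 ∩ Schema2 → Schema1. The join is lossless.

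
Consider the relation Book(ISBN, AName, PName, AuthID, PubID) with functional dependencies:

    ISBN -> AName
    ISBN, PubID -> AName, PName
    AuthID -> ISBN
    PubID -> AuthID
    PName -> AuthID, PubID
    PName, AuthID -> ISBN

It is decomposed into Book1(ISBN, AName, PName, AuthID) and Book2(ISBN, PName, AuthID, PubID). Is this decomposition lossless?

Yes

Common attributes: Book1 ∩ Book2 = {ISBN, PName, AuthID}.
Closure of {ISBN, PName, AuthID}: ISBN → AName applies, adding AName; PName → AuthID, PubID applies, adding PubID. So (ISBN, PName, AuthID)⁺ = {ISBN, AName, PName, AuthID, PubID}.
This closure contains every attribute of Book1, so Book1 ∩ Book2 → Book1. The join is lossless.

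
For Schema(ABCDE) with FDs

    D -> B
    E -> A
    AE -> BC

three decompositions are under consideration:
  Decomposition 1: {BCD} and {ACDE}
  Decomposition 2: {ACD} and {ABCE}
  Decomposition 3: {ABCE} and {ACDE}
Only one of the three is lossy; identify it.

Decomposition 2

Decomposition 1: common = {CD}, closure = {BCD} → lossless.
Decomposition 2: common = {AC}, closure = {AC} → lossy.
Decomposition 3: common = {ACE}, closure = {ABCE} → lossless.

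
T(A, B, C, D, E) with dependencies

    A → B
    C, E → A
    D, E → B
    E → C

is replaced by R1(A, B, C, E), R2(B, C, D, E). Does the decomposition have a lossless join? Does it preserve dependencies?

lossless and dependency-preserving

Lossless test: (B, C, E)⁺ = {A, B, C, E}, which contains all of one fragment — lossless.
Dependency preservation: every FD's attributes lie within a single fragment, so each can be enforced locally — preserved.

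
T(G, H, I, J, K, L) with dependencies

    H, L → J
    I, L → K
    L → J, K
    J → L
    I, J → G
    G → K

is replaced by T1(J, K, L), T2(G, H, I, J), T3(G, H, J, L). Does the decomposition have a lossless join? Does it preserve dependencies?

Lossless test (chase): Rows 1 and 3 agree on L; apply L→J, K and equate their J, K entries. Rows 1 and 2 agree on J; apply J→L and equate their L entries. Rows 2 and 3 agree on G; apply G→K and equate their K entries. Row 2 is now all distinguished symbols — the join is lossless.
Dependency preservation: the restricted closure of {G} across the fragments never reaches {K}, so G → K cannot be enforced without a join — not preserved.

lossless but not dependency-preserving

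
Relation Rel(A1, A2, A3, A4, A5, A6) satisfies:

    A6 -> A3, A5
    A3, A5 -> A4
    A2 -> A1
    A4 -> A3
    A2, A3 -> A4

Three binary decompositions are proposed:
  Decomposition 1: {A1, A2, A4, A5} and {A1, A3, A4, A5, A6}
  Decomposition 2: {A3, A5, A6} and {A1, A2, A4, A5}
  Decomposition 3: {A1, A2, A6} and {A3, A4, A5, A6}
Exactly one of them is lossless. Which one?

Decomposition 1: common = {A1, A4, A5}, closure = {A1, A3, A4, A5} → lossy.
Decomposition 2: common = {A5}, closure = {A5} → lossy.
Decomposition 3: common = {A6}, closure = {A3, A4, A5, A6} → lossless.

Decomposition 3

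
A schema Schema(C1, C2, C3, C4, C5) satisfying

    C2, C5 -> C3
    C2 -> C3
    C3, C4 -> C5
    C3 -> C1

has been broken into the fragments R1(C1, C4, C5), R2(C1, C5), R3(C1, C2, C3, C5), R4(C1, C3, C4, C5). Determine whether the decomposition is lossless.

Chase test. Columns are C1, C2, C3, C4, C5; row i has aⱼ where attribute j ∈ Ri, else bᵢⱼ.
Initial tableau (one row per fragment):
  row 1: a1 b12 b13 a4 a5
  row 2: a1 b22 b23 b24 a5
  row 3: a1 a2 a3 b34 a5
  row 4: a1 b42 a3 a4 a5
No row becomes fully distinguished — the join is lossy.

No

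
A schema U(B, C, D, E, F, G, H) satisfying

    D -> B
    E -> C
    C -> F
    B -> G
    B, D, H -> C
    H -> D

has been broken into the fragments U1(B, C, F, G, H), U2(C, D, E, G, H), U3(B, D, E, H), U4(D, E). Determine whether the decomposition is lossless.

Chase test. Columns are B, C, D, E, F, G, H; row i has aⱼ where attribute j ∈ Ui, else bᵢⱼ.
Initial tableau (one row per fragment):
  row 1: a1 a2 b13 b14 a5 a6 a7
  row 2: b21 a2 a3 a4 b25 a6 a7
  row 3: a1 b32 a3 a4 b35 b36 a7
  row 4: b41 b42 a3 a4 b45 b46 b47
Rows 2 and 3 agree on D; apply D→B and equate their B entries.
Rows 2 and 4 agree on D; apply D→B and equate their B entries.
Rows 2 and 3 agree on E; apply E→C and equate their C entries.
Rows 2 and 4 agree on E; apply E→C and equate their C entries.
Rows 1 and 2 agree on C; apply C→F and equate their F entries.
Rows 1 and 3 agree on C; apply C→F and equate their F entries.
Rows 1 and 4 agree on C; apply C→F and equate their F entries.
Rows 1 and 3 agree on B; apply B→G and equate their G entries.
Rows 1 and 4 agree on B; apply B→G and equate their G entries.
Rows 1 and 2 agree on H; apply H→D and equate their D entries.
Row 2 is now all distinguished symbols — the join is lossless.

Yes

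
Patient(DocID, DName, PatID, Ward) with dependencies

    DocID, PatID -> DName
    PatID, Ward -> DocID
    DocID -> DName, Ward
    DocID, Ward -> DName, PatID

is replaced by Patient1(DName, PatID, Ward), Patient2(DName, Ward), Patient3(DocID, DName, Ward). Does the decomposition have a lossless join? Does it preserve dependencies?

lossy and not dependency-preserving

Lossless test (chase): applying each FD to every pair of rows produces no changes in the tableau, so no row becomes fully distinguished — the join is lossy.
Dependency preservation: the restricted closure of {PatID, Ward} across the fragments never reaches {DocID}, so PatID, Ward → DocID cannot be enforced without a join — not preserved.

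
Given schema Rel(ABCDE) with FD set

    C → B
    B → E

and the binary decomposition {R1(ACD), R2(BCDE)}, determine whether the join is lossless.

Common attributes: R1 ∩ R2 = {CD}.
Closure of {CD}: C → B applies, adding B; B → E applies, adding E. So (CD)⁺ = {BCDE}.
This closure contains every attribute of R2, so R1 ∩ R2 → R2. The join is lossless.

Yes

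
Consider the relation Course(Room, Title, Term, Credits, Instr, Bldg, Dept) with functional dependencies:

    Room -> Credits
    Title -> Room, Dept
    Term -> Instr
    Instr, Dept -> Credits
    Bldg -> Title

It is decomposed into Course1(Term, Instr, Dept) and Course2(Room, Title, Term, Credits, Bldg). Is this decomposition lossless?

Common attributes: Course1 ∩ Course2 = {Term}.
Closure of {Term}: Term → Instr applies, adding Instr. So (Term)⁺ = {Term, Instr}.
The closure contains neither all of Course1 = {Term, Instr, Dept} nor all of Course2 = {Room, Title, Term, Credits, Bldg}, so the common attributes are not a superkey of either fragment. The join is lossy.

No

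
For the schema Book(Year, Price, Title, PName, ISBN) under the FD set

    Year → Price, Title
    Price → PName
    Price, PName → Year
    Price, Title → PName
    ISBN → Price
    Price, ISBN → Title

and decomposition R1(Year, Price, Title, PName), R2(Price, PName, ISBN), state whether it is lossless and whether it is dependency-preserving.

Lossless test: (Price, PName)⁺ = {Year, Price, Title, PName}, which contains all of one fragment — lossless.
Dependency preservation: Price, ISBN → Title is not contained in any single fragment, but the restricted closure of its left-hand side across the fragments still reaches the right-hand side; the remaining FDs each lie inside some fragment. All dependencies are preserved.

lossless and dependency-preserving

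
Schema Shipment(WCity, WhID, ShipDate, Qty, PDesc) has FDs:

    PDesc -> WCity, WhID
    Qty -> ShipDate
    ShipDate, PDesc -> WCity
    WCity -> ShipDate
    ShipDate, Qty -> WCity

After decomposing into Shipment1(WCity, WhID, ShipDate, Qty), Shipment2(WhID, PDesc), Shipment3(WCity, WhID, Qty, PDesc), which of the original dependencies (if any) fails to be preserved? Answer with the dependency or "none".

none

PDesc → WCity, WhID lies within Shipment3.
Qty → ShipDate lies within Shipment1.
ShipDate, PDesc → WCity: restricted closure across fragments reaches WCity.
WCity → ShipDate lies within Shipment1.
ShipDate, Qty → WCity lies within Shipment1.
Every dependency is enforceable on the fragments, so the decomposition is dependency-preserving.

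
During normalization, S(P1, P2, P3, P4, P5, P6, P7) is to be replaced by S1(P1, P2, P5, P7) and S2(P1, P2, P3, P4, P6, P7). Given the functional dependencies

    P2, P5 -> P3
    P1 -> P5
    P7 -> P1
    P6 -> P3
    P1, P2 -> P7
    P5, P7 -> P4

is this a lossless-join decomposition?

Common attributes: S1 ∩ S2 = {P1, P2, P7}.
Closure of {P1, P2, P7}: P1 → P5 applies, adding P5; P5, P7 → P4 applies, adding P4; P2, P5 → P3 applies, adding P3. So (P1, P2, P7)⁺ = {P1, P2, P3, P4, P5, P7}.
This closure contains every attribute of S1, so S1 ∩ S2 → S1. The join is lossless.

Yes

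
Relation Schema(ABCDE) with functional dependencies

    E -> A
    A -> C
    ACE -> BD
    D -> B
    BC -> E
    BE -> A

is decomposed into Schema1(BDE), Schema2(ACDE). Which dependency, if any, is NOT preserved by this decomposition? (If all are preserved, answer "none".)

BC -> E

Check BC → E: no single fragment contains all of {BCE}, and the restricted closure of {BC} across the fragments never reaches {E}.
E → A is preserved.
A → C is preserved.
ACE → BD is preserved.
D → B is preserved.
BE → A is preserved.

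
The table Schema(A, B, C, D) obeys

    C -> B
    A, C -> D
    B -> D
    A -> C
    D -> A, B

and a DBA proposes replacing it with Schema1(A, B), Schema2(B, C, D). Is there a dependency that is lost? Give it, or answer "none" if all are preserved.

none

C → B lies within Schema2.
A, C → D: restricted closure across fragments reaches D.
B → D lies within Schema2.
A → C: restricted closure across fragments reaches C.
D → A, B: restricted closure across fragments reaches A, B.
Every dependency is enforceable on the fragments, so the decomposition is dependency-preserving.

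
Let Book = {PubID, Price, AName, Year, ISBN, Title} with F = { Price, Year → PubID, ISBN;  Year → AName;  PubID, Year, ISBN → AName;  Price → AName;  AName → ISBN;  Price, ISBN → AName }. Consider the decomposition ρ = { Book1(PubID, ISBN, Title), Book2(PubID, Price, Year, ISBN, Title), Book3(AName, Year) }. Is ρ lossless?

Yes

Chase test. Columns are PubID, Price, AName, Year, ISBN, Title; row i has aⱼ where attribute j ∈ Booki, else bᵢⱼ.
Initial tableau (one row per fragment):
  row 1: a1 b12 b13 b14 a5 a6
  row 2: a1 a2 b23 a4 a5 a6
  row 3: b31 b32 a3 a4 b35 b36
Rows 2 and 3 agree on Year; apply Year→AName and equate their AName entries.
Rows 2 and 3 agree on AName; apply AName→ISBN and equate their ISBN entries.
Row 2 is now all distinguished symbols — the join is lossless.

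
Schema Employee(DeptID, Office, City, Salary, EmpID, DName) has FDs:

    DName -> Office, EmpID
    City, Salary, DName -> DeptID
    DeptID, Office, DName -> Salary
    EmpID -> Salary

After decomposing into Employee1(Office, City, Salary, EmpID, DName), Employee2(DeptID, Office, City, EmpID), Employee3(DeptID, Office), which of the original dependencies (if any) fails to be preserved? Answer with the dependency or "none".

Check City, Salary, DName → DeptID: no single fragment contains all of {DeptID, City, Salary, DName}, and the restricted closure of {City, Salary, DName} across the fragments never reaches {DeptID}.
DName → Office, EmpID is preserved.
DeptID, Office, DName → Salary is preserved.
EmpID → Salary is preserved.

City, Salary, DName -> DeptID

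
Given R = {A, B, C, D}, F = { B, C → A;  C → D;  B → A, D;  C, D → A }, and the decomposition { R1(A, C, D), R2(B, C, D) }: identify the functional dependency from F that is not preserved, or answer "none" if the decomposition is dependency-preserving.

Check B → A, D: no single fragment contains all of {A, B, D}, and the restricted closure of {B} across the fragments never reaches {A, D}.
B, C → A is preserved.
C → D is preserved.
C, D → A is preserved.

B → A, D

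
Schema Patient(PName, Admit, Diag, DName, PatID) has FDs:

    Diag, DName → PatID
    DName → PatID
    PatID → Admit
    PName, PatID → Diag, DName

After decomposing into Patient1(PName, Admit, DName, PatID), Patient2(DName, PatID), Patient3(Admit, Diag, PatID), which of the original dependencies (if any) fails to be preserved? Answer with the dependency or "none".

PName, PatID → Diag, DName

Check PName, PatID → Diag, DName: no single fragment contains all of {PName, Diag, DName, PatID}, and the restricted closure of {PName, PatID} across the fragments never reaches {Diag, DName}.
Diag, DName → PatID is preserved.
DName → PatID is preserved.
PatID → Admit is preserved.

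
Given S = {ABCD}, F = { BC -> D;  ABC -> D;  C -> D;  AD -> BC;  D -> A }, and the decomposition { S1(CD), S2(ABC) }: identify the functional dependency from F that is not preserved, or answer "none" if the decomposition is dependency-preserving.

none

BC → D: restricted closure across fragments reaches D.
ABC → D: restricted closure across fragments reaches D.
C → D lies within S1.
AD → BC: restricted closure across fragments reaches BC.
D → A: restricted closure across fragments reaches A.
Every dependency is enforceable on the fragments, so the decomposition is dependency-preserving.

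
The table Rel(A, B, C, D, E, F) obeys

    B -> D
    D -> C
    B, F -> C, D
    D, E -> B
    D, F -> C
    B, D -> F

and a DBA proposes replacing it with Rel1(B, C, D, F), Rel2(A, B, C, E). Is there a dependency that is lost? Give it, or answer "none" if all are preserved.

D, E -> B

Check D, E → B: no single fragment contains all of {B, D, E}, and the restricted closure of {D, E} across the fragments never reaches {B}.
B → D is preserved.
D → C is preserved.
B, F → C, D is preserved.
D, F → C is preserved.
B, D → F is preserved.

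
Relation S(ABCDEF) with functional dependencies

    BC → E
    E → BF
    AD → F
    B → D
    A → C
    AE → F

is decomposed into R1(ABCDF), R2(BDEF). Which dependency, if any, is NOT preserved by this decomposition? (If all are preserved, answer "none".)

BC → E

Check BC → E: no single fragment contains all of {BCE}, and the restricted closure of {BC} across the fragments never reaches {E}.
E → BF is preserved.
AD → F is preserved.
B → D is preserved.
A → C is preserved.
AE → F is preserved.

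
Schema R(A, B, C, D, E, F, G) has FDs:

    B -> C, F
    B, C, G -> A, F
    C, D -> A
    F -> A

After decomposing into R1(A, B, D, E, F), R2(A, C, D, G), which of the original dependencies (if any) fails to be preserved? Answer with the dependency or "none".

Check B → C, F: no single fragment contains all of {B, C, F}, and the restricted closure of {B} across the fragments never reaches {C, F}.
B, C, G → A, F is preserved.
C, D → A is preserved.
F → A is preserved.

B -> C, F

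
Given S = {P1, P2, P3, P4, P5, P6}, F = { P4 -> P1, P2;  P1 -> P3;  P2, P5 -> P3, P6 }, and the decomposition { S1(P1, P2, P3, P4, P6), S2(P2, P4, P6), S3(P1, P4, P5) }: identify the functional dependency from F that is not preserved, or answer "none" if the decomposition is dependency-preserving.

Check P2, P5 → P3, P6: no single fragment contains all of {P2, P3, P5, P6}, and the restricted closure of {P2, P5} across the fragments never reaches {P3, P6}.
P4 → P1, P2 is preserved.
P1 → P3 is preserved.

P2, P5 -> P3, P6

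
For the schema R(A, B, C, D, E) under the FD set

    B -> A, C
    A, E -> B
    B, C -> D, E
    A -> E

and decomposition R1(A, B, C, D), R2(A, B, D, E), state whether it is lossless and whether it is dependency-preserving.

Lossless test: (A, B, D)⁺ = {A, B, C, D, E}, which contains all of one fragment — lossless.
Dependency preservation: B, C → D, E is not contained in any single fragment, but the restricted closure of its left-hand side across the fragments still reaches the right-hand side; the remaining FDs each lie inside some fragment. All dependencies are preserved.

lossless and dependency-preserving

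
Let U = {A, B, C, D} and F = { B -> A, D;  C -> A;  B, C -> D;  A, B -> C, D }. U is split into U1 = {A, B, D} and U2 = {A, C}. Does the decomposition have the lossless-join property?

No

Common attributes: U1 ∩ U2 = {A}.
No dependency enlarges {A}, so (A)⁺ = {A}.
The closure contains neither all of U1 = {A, B, D} nor all of U2 = {A, C}, so the common attributes are not a superkey of either fragment. The join is lossy.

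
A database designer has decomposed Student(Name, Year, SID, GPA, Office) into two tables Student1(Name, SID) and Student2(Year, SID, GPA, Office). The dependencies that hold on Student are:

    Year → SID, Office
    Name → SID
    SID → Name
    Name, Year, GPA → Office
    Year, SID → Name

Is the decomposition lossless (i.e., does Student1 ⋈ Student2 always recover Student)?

Yes

Common attributes: Student1 ∩ Student2 = {SID}.
Closure of {SID}: SID → Name applies, adding Name. So (SID)⁺ = {Name, SID}.
This closure contains every attribute of Student1, so Student1 ∩ Student2 → Student1. The join is lossless.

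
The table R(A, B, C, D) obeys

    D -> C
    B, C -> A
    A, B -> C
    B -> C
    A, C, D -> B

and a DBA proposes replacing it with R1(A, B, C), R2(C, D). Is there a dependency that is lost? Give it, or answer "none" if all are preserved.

A, C, D -> B

Check A, C, D → B: no single fragment contains all of {A, B, C, D}, and the restricted closure of {A, C, D} across the fragments never reaches {B}.
D → C is preserved.
B, C → A is preserved.
A, B → C is preserved.
B → C is preserved.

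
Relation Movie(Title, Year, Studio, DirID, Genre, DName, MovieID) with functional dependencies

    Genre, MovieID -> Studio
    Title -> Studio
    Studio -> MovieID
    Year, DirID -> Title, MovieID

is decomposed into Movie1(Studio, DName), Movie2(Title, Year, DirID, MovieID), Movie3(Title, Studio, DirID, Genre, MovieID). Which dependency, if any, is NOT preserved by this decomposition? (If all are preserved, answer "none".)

none

Genre, MovieID → Studio lies within Movie3.
Title → Studio lies within Movie3.
Studio → MovieID lies within Movie3.
Year, DirID → Title, MovieID lies within Movie2.
Every dependency is enforceable on the fragments, so the decomposition is dependency-preserving.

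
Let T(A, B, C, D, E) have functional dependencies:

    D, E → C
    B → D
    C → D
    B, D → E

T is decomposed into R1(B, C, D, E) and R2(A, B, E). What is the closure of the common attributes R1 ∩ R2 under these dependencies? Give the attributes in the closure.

B, C, D, E

R1 ∩ R2 = {B, E}.
B → D applies, adding D
D, E → C applies, adding C
Closure: {B, C, D, E}.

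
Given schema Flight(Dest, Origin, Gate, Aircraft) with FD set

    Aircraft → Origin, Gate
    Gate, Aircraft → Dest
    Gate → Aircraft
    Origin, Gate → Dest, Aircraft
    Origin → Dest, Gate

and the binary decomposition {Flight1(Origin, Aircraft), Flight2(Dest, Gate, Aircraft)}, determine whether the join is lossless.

Common attributes: Flight1 ∩ Flight2 = {Aircraft}.
Closure of {Aircraft}: Aircraft → Origin, Gate applies, adding Origin, Gate; Gate, Aircraft → Dest applies, adding Dest. So (Aircraft)⁺ = {Dest, Origin, Gate, Aircraft}.
This closure contains every attribute of Flight1, so Flight1 ∩ Flight2 → Flight1. The join is lossless.

Yes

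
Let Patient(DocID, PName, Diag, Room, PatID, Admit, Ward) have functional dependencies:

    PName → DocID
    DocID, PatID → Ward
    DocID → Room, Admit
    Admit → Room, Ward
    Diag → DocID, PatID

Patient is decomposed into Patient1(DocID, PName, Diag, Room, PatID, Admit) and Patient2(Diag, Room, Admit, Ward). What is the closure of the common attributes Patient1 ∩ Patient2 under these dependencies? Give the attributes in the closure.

DocID, Diag, Room, PatID, Admit, Ward

Patient1 ∩ Patient2 = {Diag, Room, Admit}.
Admit → Room, Ward applies, adding Ward
Diag → DocID, PatID applies, adding DocID, PatID
Closure: {DocID, Diag, Room, PatID, Admit, Ward}.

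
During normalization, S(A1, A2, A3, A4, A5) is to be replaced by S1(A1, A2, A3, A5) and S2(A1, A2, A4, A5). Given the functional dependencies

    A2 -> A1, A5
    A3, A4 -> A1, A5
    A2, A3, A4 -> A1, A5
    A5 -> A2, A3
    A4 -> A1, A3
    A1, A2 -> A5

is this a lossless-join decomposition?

Common attributes: S1 ∩ S2 = {A1, A2, A5}.
Closure of {A1, A2, A5}: A5 → A2, A3 applies, adding A3. So (A1, A2, A5)⁺ = {A1, A2, A3, A5}.
This closure contains every attribute of S1, so S1 ∩ S2 → S1. The join is lossless.

Yes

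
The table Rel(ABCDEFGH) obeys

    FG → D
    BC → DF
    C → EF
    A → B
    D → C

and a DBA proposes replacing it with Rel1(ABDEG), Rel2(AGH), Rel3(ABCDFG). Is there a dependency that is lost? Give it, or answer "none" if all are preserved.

Check C → EF: no single fragment contains all of {CEF}, and the restricted closure of {C} across the fragments never reaches {EF}.
FG → D is preserved.
BC → DF is preserved.
A → B is preserved.
D → C is preserved.

C → EF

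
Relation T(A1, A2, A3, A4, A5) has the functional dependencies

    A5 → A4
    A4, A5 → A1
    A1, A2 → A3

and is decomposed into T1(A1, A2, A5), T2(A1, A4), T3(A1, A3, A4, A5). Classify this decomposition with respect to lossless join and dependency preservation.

Lossless test (chase): Rows 1 and 3 agree on A5; apply A5→A4 and equate their A4 entries. No row becomes fully distinguished — the join is lossy.
Dependency preservation: the restricted closure of {A1, A2} across the fragments never reaches {A3}, so A1, A2 → A3 cannot be enforced without a join — not preserved.

lossy and not dependency-preserving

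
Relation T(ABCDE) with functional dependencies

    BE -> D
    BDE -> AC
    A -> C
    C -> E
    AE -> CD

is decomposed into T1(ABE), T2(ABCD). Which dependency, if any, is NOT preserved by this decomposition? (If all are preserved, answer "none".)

C -> E

Check C → E: no single fragment contains all of {CE}, and the restricted closure of {C} across the fragments never reaches {E}.
BE → D is preserved.
BDE → AC is preserved.
A → C is preserved.
AE → CD is preserved.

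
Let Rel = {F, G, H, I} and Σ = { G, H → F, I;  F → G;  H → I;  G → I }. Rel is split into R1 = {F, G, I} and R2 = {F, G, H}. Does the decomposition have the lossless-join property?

Common attributes: R1 ∩ R2 = {F, G}.
Closure of {F, G}: G → I applies, adding I. So (F, G)⁺ = {F, G, I}.
This closure contains every attribute of R1, so R1 ∩ R2 → R1. The join is lossless.

Yes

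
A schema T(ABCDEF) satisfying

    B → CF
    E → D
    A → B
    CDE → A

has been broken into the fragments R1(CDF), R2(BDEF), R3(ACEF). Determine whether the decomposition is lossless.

Chase test. Columns are ABCDEF; row i has aⱼ where attribute j ∈ Ri, else bᵢⱼ.
Initial tableau (one row per fragment):
  row 1: b11 b12 a3 a4 b15 a6
  row 2: b21 a2 b23 a4 a5 a6
  row 3: a1 b32 a3 b34 a5 a6
Rows 2 and 3 agree on E; apply E→D and equate their D entries.
No row becomes fully distinguished — the join is lossy.

No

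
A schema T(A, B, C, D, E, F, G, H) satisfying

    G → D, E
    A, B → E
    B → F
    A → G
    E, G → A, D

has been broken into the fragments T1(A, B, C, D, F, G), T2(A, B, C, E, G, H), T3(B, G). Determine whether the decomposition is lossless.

Yes

Chase test. Columns are A, B, C, D, E, F, G, H; row i has aⱼ where attribute j ∈ Ti, else bᵢⱼ.
Initial tableau (one row per fragment):
  row 1: a1 a2 a3 a4 b15 a6 a7 b18
  row 2: a1 a2 a3 b24 a5 b26 a7 a8
  row 3: b31 a2 b33 b34 b35 b36 a7 b38
Rows 1 and 2 agree on G; apply G→D, E and equate their D, E entries.
Rows 1 and 3 agree on G; apply G→D, E and equate their D, E entries.
Rows 1 and 2 agree on B; apply B→F and equate their F entries.
Rows 1 and 3 agree on B; apply B→F and equate their F entries.
Rows 1 and 3 agree on E, G; apply E, G→A, D and equate their A, D entries.
Row 2 is now all distinguished symbols — the join is lossless.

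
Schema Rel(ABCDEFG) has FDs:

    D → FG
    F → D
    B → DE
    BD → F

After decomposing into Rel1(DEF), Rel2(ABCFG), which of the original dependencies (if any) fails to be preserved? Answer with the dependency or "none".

B → DE

Check B → DE: no single fragment contains all of {BDE}, and the restricted closure of {B} across the fragments never reaches {DE}.
D → FG is preserved.
F → D is preserved.
BD → F is preserved.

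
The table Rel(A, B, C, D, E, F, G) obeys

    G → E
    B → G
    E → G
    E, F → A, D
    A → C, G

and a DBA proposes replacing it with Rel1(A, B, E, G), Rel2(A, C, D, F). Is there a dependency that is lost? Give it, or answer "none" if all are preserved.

Check E, F → A, D: no single fragment contains all of {A, D, E, F}, and the restricted closure of {E, F} across the fragments never reaches {A, D}.
G → E is preserved.
B → G is preserved.
E → G is preserved.
A → C, G is preserved.

E, F → A, D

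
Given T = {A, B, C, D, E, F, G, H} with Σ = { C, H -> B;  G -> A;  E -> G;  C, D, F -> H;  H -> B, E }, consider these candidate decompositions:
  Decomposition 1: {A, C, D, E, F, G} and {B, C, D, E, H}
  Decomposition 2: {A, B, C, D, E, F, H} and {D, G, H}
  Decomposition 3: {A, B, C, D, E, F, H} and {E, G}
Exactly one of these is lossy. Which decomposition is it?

Decomposition 1

Decomposition 1: common = {C, D, E}, closure = {A, C, D, E, G} → lossy.
Decomposition 2: common = {D, H}, closure = {A, B, D, E, G, H} → lossless.
Decomposition 3: common = {E}, closure = {A, E, G} → lossless.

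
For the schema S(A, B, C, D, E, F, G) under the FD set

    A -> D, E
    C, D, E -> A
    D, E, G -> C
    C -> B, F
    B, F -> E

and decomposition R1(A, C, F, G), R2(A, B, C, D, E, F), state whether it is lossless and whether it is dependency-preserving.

lossless but not dependency-preserving

Lossless test: (A, C, F)⁺ = {A, B, C, D, E, F}, which contains all of one fragment — lossless.
Dependency preservation: the restricted closure of {D, E, G} across the fragments never reaches {C}, so D, E, G → C cannot be enforced without a join — not preserved.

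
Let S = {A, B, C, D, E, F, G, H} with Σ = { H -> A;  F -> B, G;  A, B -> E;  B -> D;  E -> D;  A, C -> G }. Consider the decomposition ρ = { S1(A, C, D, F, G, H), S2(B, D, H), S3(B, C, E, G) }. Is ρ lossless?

Chase test. Columns are A, B, C, D, E, F, G, H; row i has aⱼ where attribute j ∈ Si, else bᵢⱼ.
Initial tableau (one row per fragment):
  row 1: a1 b12 a3 a4 b15 a6 a7 a8
  row 2: b21 a2 b23 a4 b25 b26 b27 a8
  row 3: b31 a2 a3 b34 a5 b36 a7 b38
Rows 1 and 2 agree on H; apply H→A and equate their A entries.
Rows 2 and 3 agree on B; apply B→D and equate their D entries.
No row becomes fully distinguished — the join is lossy.

No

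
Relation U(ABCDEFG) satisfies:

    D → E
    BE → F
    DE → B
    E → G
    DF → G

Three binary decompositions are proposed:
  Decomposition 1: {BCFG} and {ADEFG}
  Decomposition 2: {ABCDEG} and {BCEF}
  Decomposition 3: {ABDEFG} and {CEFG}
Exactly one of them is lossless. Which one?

Decomposition 2

Decomposition 1: common = {FG}, closure = {FG} → lossy.
Decomposition 2: common = {BCE}, closure = {BCEFG} → lossless.
Decomposition 3: common = {EFG}, closure = {EFG} → lossy.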